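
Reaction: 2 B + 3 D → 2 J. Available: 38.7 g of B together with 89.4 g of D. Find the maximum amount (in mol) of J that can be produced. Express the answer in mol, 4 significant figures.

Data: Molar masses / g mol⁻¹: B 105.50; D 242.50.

0.2458 mol

n(B) = 38.70 / 105.50 = 0.3668 mol
n(D) = 89.40 / 242.50 = 0.3687 mol
n/ν → B: 0.1834, D: 0.1229; D is limiting.
n(J) = (2/3) × 0.3687 = 0.2458 mol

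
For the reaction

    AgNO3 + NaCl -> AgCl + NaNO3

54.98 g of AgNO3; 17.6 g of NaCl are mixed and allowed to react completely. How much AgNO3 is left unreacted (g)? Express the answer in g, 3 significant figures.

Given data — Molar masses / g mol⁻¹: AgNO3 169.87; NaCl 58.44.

n(AgNO3) = 54.98 / 169.87 = 0.3237 mol
n(NaCl) = 17.60 / 58.44 = 0.3012 mol
n/ν for AgNO3 = 0.3237/1 = 0.3237
n/ν for NaCl = 0.3012/1 = 0.3012
Smallest n/ν is NaCl → limiting reagent.
AgNO3 consumed = (1/1) × 0.3012 = 0.3012 mol
AgNO3 remaining = 0.3237 − 0.3012 = 0.02250 mol
mass = 0.02250 × 169.87 = 3.822 g

3.82 g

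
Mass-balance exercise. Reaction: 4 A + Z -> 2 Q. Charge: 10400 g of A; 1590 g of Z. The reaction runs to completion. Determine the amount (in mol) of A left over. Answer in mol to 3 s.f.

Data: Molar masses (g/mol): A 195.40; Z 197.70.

n(A) = 10400 / 195.40 = 53.22 mol
n(Z) = 1590 / 197.70 = 8.042 mol
n/ν for A = 53.22/4 = 13.31
n/ν for Z = 8.042/1 = 8.042
Smallest n/ν is Z → limiting reagent.
A consumed = (4/1) × 8.042 = 32.17 mol
A remaining = 53.22 − 32.17 = 21.05 mol

21.1 mol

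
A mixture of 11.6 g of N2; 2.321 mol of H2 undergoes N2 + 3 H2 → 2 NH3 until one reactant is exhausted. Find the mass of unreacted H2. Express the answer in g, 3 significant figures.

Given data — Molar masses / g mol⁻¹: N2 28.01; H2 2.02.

n(N2) = 11.60 / 28.01 = 0.4141 mol
n(H2) = 2.321 mol
n/ν for N2 = 0.4141/1 = 0.4141
n/ν for H2 = 2.321/3 = 0.7737
Smallest n/ν is N2 → limiting reagent.
H2 consumed = (3/1) × 0.4141 = 1.242 mol
H2 remaining = 2.321 − 1.242 = 1.079 mol
mass = 1.079 × 2.02 = 2.180 g

2.18 g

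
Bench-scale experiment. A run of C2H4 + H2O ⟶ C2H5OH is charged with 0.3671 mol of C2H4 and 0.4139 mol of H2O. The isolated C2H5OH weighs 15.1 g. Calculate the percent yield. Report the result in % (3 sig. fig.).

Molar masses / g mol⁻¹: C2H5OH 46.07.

89.3 %

n(C2H4) = 0.3671 mol
n(H2O) = 0.4139 mol
n/ν → C2H4: 0.3671, H2O: 0.4139; C2H4 is limiting.
theoretical n(C2H5OH) = (1/1) × 0.3671 = 0.3671 mol → 16.91 g
% yield = 15.1 / 16.91 × 100 = 89.30 %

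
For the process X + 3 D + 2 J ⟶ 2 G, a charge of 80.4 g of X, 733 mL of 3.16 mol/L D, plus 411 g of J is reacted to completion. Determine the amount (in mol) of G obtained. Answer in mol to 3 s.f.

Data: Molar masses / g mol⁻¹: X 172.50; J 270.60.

n(X) = 80.40 / 172.50 = 0.4661 mol
n(D) = 3.16 × 733.0/1000 = 2.316 mol
n(J) = 411.0 / 270.60 = 1.519 mol
n/ν for X = 0.4661/1 = 0.4661
n/ν for D = 2.316/3 = 0.7720
n/ν for J = 1.519/2 = 0.7595
Smallest n/ν is X → limiting reagent.
n(G) = (2/1) × 0.4661 = 0.9322 mol

0.932 mol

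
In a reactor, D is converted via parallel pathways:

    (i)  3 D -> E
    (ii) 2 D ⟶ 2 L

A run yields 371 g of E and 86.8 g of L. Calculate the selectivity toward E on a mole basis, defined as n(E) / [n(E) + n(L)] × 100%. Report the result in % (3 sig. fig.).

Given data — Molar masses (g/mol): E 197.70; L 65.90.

n(E) = 371 / 197.70 = 1.877 mol
n(L) = 86.8 / 65.90 = 1.317 mol
selectivity = 1.877/(1.877+1.317) × 100 = 58.77 %

58.8 %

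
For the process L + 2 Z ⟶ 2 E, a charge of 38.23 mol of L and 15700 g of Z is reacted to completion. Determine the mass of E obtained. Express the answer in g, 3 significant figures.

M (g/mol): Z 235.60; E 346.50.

n(L) = 38.23 mol
n(Z) = 15700 / 235.60 = 66.64 mol
n/ν → L: 38.23, Z: 33.32; Z is limiting.
n(E) = (2/2) × 66.64 = 66.64 mol
mass = 66.64 × 346.50 = 23090 g

23100 g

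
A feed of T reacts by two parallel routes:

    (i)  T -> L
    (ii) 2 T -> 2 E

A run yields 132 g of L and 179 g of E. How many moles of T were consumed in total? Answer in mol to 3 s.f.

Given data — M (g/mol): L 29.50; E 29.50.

10.5 mol

n(L) = 132 / 29.50 = 4.475 mol
n(E) = 179 / 29.50 = 6.068 mol
n(T) via (i) = (1/1)×4.475 = 4.475 mol
n(T) via (ii) = (2/2)×6.068 = 6.068 mol
total n(T) = 4.475 + 6.068 = 10.54 mol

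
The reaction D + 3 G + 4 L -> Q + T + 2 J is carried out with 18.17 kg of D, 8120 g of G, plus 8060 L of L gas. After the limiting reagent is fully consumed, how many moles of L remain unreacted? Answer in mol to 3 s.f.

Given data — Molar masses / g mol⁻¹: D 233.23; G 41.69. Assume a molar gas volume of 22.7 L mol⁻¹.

95.4 mol

n(D) = 18.17×1000 / 233.23 = 77.91 mol
n(G) = 8120 / 41.69 = 194.8 mol
n(L) = 8060 / 22.7 = 355.1 mol
n/ν for D = 77.91/1 = 77.91
n/ν for G = 194.8/3 = 64.93
n/ν for L = 355.1/4 = 88.78
Smallest n/ν is G → limiting reagent.
L consumed = (4/3) × 194.8 = 259.7 mol
L remaining = 355.1 − 259.7 = 95.40 mol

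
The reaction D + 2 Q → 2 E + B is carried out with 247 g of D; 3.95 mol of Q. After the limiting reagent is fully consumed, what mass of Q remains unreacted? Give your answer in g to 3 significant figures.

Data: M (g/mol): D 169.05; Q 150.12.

154 g

n(D) = 247.0 / 169.05 = 1.461 mol
n(Q) = 3.950 mol
n/ν for D = 1.461/1 = 1.461
n/ν for Q = 3.950/2 = 1.975
Smallest n/ν is D → limiting reagent.
Q consumed = (2/1) × 1.461 = 2.922 mol
Q remaining = 3.950 − 2.922 = 1.028 mol
mass = 1.028 × 150.12 = 154.3 g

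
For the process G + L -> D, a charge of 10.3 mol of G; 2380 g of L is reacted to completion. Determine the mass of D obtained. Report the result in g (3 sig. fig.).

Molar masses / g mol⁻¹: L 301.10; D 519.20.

n(G) = 10.30 mol
n(L) = 2380 / 301.10 = 7.904 mol
n/ν for G = 10.30/1 = 10.30
n/ν for L = 7.904/1 = 7.904
Smallest n/ν is L → limiting reagent.
n(D) = (1/1) × 7.904 = 7.904 mol
mass = 7.904 × 519.20 = 4104 g

4100 g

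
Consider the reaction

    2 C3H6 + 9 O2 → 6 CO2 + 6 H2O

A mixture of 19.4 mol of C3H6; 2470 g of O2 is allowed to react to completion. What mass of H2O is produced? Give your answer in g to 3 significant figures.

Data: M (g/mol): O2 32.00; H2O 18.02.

n(C3H6) = 19.40 mol
n(O2) = 2470 / 32.00 = 77.19 mol
n/ν → C3H6: 9.700, O2: 8.577; O2 is limiting.
n(H2O) = (6/9) × 77.19 = 51.46 mol
mass = 51.46 × 18.02 = 927.3 g

927 g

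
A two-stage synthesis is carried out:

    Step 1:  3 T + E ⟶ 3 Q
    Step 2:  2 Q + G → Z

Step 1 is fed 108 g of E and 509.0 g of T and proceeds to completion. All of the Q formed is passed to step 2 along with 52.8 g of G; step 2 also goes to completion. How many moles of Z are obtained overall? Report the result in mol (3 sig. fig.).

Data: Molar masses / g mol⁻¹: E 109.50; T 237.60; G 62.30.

Step 1:
n(E) = 108.0 / 109.50 = 0.9863 mol
n(T) = 509.0 / 237.60 = 2.142 mol
n/ν for E = 0.9863/1 = 0.9863
n/ν for T = 2.142/3 = 0.7140
Smallest n/ν is T → limiting reagent.
n(Q) produced = (3/3) × 2.142 = 2.142 mol
Step 2:
n(Q) available = 2.142 mol
n(G) = 52.80 / 62.30 = 0.8475 mol
n/ν for Q = 2.142/2 = 1.071
n/ν for G = 0.8475/1 = 0.8475
Smallest n/ν is G → limiting reagent.
n(Z) = (1/1) × 0.8475 = 0.8475 mol

0.848 mol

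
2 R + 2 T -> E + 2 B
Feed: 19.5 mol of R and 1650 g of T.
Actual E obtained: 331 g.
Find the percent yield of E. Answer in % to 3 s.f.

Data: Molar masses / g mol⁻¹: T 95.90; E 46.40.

n(R) = 19.50 mol
n(T) = 1650 / 95.90 = 17.21 mol
n/ν → R: 9.750, T: 8.605; T is limiting.
theoretical n(E) = (1/2) × 17.21 = 8.605 mol → 399.3 g
% yield = 331 / 399.3 × 100 = 82.90 %

82.9 %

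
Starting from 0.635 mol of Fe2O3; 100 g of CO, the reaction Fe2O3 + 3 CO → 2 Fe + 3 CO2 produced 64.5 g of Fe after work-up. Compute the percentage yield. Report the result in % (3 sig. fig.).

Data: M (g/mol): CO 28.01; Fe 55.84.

91.0 %

n(Fe2O3) = 0.6350 mol
n(CO) = 100.0 / 28.01 = 3.570 mol
n/ν for Fe2O3 = 0.6350/1 = 0.6350
n/ν for CO = 3.570/3 = 1.190
Smallest n/ν is Fe2O3 → limiting reagent.
theoretical n(Fe) = (2/1) × 0.6350 = 1.270 mol → 70.92 g
% yield = 64.5 / 70.92 × 100 = 90.95 %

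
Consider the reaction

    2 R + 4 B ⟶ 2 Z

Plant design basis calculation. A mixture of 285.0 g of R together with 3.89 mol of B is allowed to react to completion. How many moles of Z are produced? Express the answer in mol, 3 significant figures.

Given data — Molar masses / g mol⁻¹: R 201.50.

n(R) = 285.0 / 201.50 = 1.414 mol
n(B) = 3.890 mol
n/ν → R: 0.7070, B: 0.9725; R is limiting.
n(Z) = (2/2) × 1.414 = 1.414 mol

1.41 mol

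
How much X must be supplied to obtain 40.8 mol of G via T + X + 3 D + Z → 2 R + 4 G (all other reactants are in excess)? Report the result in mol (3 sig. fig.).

10.2 mol

n(G) = 40.80 mol
n(X) = (1/4) × 40.80 = 10.20 mol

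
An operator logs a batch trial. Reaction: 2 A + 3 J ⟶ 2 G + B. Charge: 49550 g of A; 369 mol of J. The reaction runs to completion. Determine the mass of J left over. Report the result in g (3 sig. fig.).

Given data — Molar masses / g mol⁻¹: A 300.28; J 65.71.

7980 g

n(A) = 49550 / 300.28 = 165.0 mol
n(J) = 369.0 mol
n/ν for A = 165.0/2 = 82.50
n/ν for J = 369.0/3 = 123.0
Smallest n/ν is A → limiting reagent.
J consumed = (3/2) × 165.0 = 247.5 mol
J remaining = 369.0 − 247.5 = 121.5 mol
mass = 121.5 × 65.71 = 7984 g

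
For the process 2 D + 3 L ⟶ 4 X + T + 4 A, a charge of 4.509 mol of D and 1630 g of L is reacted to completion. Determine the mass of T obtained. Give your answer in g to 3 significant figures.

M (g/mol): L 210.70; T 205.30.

463 g

n(D) = 4.509 mol
n(L) = 1630 / 210.70 = 7.736 mol
n/ν for D = 4.509/2 = 2.255
n/ν for L = 7.736/3 = 2.579
Smallest n/ν is D → limiting reagent.
n(T) = (1/2) × 4.509 = 2.255 mol
mass = 2.255 × 205.30 = 463.0 g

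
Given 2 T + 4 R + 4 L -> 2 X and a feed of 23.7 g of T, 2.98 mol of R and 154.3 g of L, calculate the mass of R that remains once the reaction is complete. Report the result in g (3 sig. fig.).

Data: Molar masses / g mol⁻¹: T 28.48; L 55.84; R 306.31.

n(T) = 23.70 / 28.48 = 0.8322 mol
n(R) = 2.980 mol
n(L) = 154.3 / 55.84 = 2.763 mol
n/ν for T = 0.8322/2 = 0.4161
n/ν for R = 2.980/4 = 0.7450
n/ν for L = 2.763/4 = 0.6908
Smallest n/ν is T → limiting reagent.
R consumed = (4/2) × 0.8322 = 1.664 mol
R remaining = 2.980 − 1.664 = 1.316 mol
mass = 1.316 × 306.31 = 403.1 g

403 g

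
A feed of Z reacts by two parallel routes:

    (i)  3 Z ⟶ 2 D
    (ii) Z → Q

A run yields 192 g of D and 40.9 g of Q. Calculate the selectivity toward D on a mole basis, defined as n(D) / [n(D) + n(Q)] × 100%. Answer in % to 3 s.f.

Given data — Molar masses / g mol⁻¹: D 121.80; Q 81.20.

75.8 %

n(D) = 192 / 121.80 = 1.576 mol
n(Q) = 40.9 / 81.20 = 0.5037 mol
selectivity = 1.576/(1.576+0.5037) × 100 = 75.78 %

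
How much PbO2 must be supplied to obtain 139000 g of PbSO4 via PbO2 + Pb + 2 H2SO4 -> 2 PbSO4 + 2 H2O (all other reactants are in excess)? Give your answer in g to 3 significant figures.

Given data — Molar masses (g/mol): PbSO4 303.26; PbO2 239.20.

n(PbSO4) = 139000 / 303.26 = 458.4 mol
n(PbO2) = (1/2) × 458.4 = 229.2 mol
mass = 229.2 × 239.20 = 54820 g

54800 g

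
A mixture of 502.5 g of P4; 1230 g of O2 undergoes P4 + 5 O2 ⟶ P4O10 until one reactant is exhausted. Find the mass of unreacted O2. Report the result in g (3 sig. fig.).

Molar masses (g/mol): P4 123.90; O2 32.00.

n(P4) = 502.5 / 123.90 = 4.056 mol
n(O2) = 1230 / 32.00 = 38.44 mol
n/ν for P4 = 4.056/1 = 4.056
n/ν for O2 = 38.44/5 = 7.688
Smallest n/ν is P4 → limiting reagent.
O2 consumed = (5/1) × 4.056 = 20.28 mol
O2 remaining = 38.44 − 20.28 = 18.16 mol
mass = 18.16 × 32.00 = 581.1 g

581 g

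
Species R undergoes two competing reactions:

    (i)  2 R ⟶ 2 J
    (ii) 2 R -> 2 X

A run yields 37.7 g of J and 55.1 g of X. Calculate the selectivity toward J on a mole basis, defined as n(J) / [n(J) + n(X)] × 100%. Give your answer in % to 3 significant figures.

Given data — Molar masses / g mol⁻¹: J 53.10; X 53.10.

40.6 %

n(J) = 37.7 / 53.10 = 0.7100 mol
n(X) = 55.1 / 53.10 = 1.038 mol
selectivity = 0.7100/(0.7100+1.038) × 100 = 40.62 %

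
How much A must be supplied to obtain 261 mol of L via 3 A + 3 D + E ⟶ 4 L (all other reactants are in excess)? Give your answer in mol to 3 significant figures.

n(L) = 261.0 mol
n(A) = (3/4) × 261.0 = 195.8 mol

196 mol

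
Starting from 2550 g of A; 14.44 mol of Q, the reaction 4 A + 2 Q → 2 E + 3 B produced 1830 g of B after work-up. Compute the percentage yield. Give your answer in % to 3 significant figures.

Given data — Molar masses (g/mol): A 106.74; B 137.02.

n(A) = 2550 / 106.74 = 23.89 mol
n(Q) = 14.44 mol
n/ν for A = 23.89/4 = 5.973
n/ν for Q = 14.44/2 = 7.220
Smallest n/ν is A → limiting reagent.
theoretical n(B) = (3/4) × 23.89 = 17.92 mol → 2455 g
% yield = 1830 / 2455 × 100 = 74.54 %

74.5 %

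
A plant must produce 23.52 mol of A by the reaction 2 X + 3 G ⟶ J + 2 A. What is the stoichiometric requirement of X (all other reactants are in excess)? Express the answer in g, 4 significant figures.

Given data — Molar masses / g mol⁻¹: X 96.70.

n(A) = 23.52 mol
n(X) = (2/2) × 23.52 = 23.52 mol
mass = 23.52 × 96.70 = 2274 g

2274 g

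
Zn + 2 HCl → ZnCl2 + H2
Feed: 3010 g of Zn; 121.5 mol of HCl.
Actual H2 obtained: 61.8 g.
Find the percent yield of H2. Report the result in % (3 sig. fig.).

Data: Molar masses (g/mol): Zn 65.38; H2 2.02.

n(Zn) = 3010 / 65.38 = 46.04 mol
n(HCl) = 121.5 mol
n/ν → Zn: 46.04, HCl: 60.75; Zn is limiting.
theoretical n(H2) = (1/1) × 46.04 = 46.04 mol → 93.00 g
% yield = 61.8 / 93.00 × 100 = 66.45 %

66.5 %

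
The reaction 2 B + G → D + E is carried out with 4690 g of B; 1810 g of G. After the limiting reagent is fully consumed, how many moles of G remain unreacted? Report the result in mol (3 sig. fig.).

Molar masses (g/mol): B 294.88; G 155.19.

3.71 mol

n(B) = 4690 / 294.88 = 15.90 mol
n(G) = 1810 / 155.19 = 11.66 mol
n/ν for B = 15.90/2 = 7.950
n/ν for G = 11.66/1 = 11.66
Smallest n/ν is B → limiting reagent.
G consumed = (1/2) × 15.90 = 7.950 mol
G remaining = 11.66 − 7.950 = 3.710 mol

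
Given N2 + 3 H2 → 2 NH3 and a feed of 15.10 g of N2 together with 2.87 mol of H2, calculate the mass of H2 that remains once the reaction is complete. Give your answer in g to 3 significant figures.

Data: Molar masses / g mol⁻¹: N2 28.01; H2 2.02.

2.53 g

n(N2) = 15.10 / 28.01 = 0.5391 mol
n(H2) = 2.870 mol
n/ν for N2 = 0.5391/1 = 0.5391
n/ν for H2 = 2.870/3 = 0.9567
Smallest n/ν is N2 → limiting reagent.
H2 consumed = (3/1) × 0.5391 = 1.617 mol
H2 remaining = 2.870 − 1.617 = 1.253 mol
mass = 1.253 × 2.02 = 2.531 g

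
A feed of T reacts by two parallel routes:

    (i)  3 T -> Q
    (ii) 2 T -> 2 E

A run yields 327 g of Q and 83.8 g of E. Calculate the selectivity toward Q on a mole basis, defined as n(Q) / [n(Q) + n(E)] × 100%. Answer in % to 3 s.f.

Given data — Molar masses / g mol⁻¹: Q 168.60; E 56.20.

n(Q) = 327 / 168.60 = 1.940 mol
n(E) = 83.8 / 56.20 = 1.491 mol
selectivity = 1.940/(1.940+1.491) × 100 = 56.54 %

56.5 %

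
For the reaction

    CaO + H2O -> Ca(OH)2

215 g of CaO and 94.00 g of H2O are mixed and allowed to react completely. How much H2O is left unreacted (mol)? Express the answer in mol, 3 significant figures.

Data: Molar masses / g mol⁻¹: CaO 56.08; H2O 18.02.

1.38 mol

n(CaO) = 215.0 / 56.08 = 3.834 mol
n(H2O) = 94.00 / 18.02 = 5.216 mol
n/ν for CaO = 3.834/1 = 3.834
n/ν for H2O = 5.216/1 = 5.216
Smallest n/ν is CaO → limiting reagent.
H2O consumed = (1/1) × 3.834 = 3.834 mol
H2O remaining = 5.216 − 3.834 = 1.382 mol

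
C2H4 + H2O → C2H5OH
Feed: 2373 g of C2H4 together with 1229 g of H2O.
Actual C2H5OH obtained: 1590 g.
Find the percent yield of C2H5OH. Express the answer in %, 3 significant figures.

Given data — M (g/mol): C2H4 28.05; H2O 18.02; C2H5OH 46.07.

n(C2H4) = 2373 / 28.05 = 84.60 mol
n(H2O) = 1229 / 18.02 = 68.20 mol
n/ν for C2H4 = 84.60/1 = 84.60
n/ν for H2O = 68.20/1 = 68.20
Smallest n/ν is H2O → limiting reagent.
theoretical n(C2H5OH) = (1/1) × 68.20 = 68.20 mol → 3142 g
% yield = 1590 / 3142 × 100 = 50.60 %

50.6 %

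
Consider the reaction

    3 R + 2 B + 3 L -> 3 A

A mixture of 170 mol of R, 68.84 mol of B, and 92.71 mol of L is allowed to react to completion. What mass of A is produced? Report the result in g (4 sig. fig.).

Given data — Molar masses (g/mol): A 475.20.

n(R) = 170.0 mol
n(B) = 68.84 mol
n(L) = 92.71 mol
n/ν for R = 170.0/3 = 56.67
n/ν for B = 68.84/2 = 34.42
n/ν for L = 92.71/3 = 30.90
Smallest n/ν is L → limiting reagent.
n(A) = (3/3) × 92.71 = 92.71 mol
mass = 92.71 × 475.20 = 44060 g

44060 g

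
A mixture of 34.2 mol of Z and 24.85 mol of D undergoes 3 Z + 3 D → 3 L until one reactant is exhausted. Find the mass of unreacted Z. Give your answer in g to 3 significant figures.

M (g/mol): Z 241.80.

n(Z) = 34.20 mol
n(D) = 24.85 mol
n/ν → Z: 11.40, D: 8.283; D is limiting.
Z consumed = (3/3) × 24.85 = 24.85 mol
Z remaining = 34.20 − 24.85 = 9.350 mol
mass = 9.350 × 241.80 = 2261 g

2260 g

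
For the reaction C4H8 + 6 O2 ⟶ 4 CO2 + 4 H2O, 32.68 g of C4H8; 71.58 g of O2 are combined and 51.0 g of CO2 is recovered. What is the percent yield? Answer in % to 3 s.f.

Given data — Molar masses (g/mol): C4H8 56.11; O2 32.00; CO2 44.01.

77.7 %

n(C4H8) = 32.68 / 56.11 = 0.5824 mol
n(O2) = 71.58 / 32.00 = 2.237 mol
n/ν for C4H8 = 0.5824/1 = 0.5824
n/ν for O2 = 2.237/6 = 0.3728
Smallest n/ν is O2 → limiting reagent.
theoretical n(CO2) = (4/6) × 2.237 = 1.491 mol → 65.62 g
% yield = 51.0 / 65.62 × 100 = 77.72 %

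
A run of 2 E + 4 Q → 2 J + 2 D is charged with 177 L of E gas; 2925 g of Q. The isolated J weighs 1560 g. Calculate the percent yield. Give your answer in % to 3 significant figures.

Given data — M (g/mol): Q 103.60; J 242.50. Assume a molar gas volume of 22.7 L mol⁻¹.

82.5 %

n(E) = 177.0 / 22.7 = 7.797 mol
n(Q) = 2925 / 103.60 = 28.23 mol
n/ν for E = 7.797/2 = 3.899
n/ν for Q = 28.23/4 = 7.058
Smallest n/ν is E → limiting reagent.
theoretical n(J) = (2/2) × 7.797 = 7.797 mol → 1891 g
% yield = 1560 / 1891 × 100 = 82.50 %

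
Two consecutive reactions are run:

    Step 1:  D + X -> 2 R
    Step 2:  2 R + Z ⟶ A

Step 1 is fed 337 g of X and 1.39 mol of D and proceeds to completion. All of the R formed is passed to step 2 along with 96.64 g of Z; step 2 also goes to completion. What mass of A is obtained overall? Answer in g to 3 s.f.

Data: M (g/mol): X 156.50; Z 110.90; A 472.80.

Step 1:
n(X) = 337.0 / 156.50 = 2.153 mol
n(D) = 1.390 mol
n/ν for X = 2.153/1 = 2.153
n/ν for D = 1.390/1 = 1.390
Smallest n/ν is D → limiting reagent.
n(R) produced = (2/1) × 1.390 = 2.780 mol
Step 2:
n(R) available = 2.780 mol
n(Z) = 96.64 / 110.90 = 0.8714 mol
n/ν for R = 2.780/2 = 1.390
n/ν for Z = 0.8714/1 = 0.8714
Smallest n/ν is Z → limiting reagent.
n(A) = (1/1) × 0.8714 = 0.8714 mol
mass = 0.8714 × 472.80 = 412.0 g

412 g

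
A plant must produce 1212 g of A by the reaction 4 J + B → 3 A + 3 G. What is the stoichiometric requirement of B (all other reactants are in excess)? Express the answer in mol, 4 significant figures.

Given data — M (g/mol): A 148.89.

n(A) = 1212 / 148.89 = 8.140 mol
n(B) = (1/3) × 8.140 = 2.713 mol

2.713 mol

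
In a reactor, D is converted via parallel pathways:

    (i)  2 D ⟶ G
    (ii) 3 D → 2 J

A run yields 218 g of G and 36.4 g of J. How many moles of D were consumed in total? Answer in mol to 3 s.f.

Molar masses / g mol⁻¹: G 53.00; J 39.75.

9.60 mol

n(G) = 218 / 53.00 = 4.113 mol
n(J) = 36.4 / 39.75 = 0.9157 mol
n(D) via (i) = (2/1)×4.113 = 8.226 mol
n(D) via (ii) = (3/2)×0.9157 = 1.374 mol
total n(D) = 8.226 + 1.374 = 9.600 mol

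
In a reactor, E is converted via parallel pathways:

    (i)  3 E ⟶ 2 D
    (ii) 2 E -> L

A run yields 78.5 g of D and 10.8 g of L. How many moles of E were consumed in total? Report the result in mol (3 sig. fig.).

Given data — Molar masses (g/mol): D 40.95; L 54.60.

n(D) = 78.5 / 40.95 = 1.917 mol
n(L) = 10.8 / 54.60 = 0.1978 mol
n(E) via (i) = (3/2)×1.917 = 2.876 mol
n(E) via (ii) = (2/1)×0.1978 = 0.3956 mol
total n(E) = 2.876 + 0.3956 = 3.272 mol

3.27 mol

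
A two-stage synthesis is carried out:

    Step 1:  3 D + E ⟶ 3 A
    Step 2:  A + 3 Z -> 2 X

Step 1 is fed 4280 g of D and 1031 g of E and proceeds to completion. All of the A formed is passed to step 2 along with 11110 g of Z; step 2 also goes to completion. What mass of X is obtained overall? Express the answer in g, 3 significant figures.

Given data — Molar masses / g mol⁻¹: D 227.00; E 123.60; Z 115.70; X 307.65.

11600 g

Step 1:
n(D) = 4280 / 227.00 = 18.85 mol
n(E) = 1031 / 123.60 = 8.341 mol
n/ν for D = 18.85/3 = 6.283
n/ν for E = 8.341/1 = 8.341
Smallest n/ν is D → limiting reagent.
n(A) produced = (3/3) × 18.85 = 18.85 mol
Step 2:
n(A) available = 18.85 mol
n(Z) = 11110 / 115.70 = 96.02 mol
n/ν for A = 18.85/1 = 18.85
n/ν for Z = 96.02/3 = 32.01
Smallest n/ν is A → limiting reagent.
n(X) = (2/1) × 18.85 = 37.70 mol
mass = 37.70 × 307.65 = 11600 g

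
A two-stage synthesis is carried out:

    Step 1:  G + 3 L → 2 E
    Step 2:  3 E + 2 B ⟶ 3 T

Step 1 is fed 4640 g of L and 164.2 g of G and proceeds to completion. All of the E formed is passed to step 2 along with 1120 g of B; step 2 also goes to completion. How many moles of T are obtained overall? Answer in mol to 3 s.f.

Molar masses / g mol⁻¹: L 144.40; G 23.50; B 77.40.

14.0 mol

Step 1:
n(L) = 4640 / 144.40 = 32.13 mol
n(G) = 164.2 / 23.50 = 6.987 mol
n/ν for L = 32.13/3 = 10.71
n/ν for G = 6.987/1 = 6.987
Smallest n/ν is G → limiting reagent.
n(E) produced = (2/1) × 6.987 = 13.97 mol
Step 2:
n(E) available = 13.97 mol
n(B) = 1120 / 77.40 = 14.47 mol
n/ν for E = 13.97/3 = 4.657
n/ν for B = 14.47/2 = 7.235
Smallest n/ν is E → limiting reagent.
n(T) = (3/3) × 13.97 = 13.97 mol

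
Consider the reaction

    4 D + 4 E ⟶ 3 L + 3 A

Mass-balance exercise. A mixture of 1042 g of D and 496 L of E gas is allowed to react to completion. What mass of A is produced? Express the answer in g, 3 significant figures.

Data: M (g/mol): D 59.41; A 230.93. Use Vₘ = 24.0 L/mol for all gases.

3040 g

n(D) = 1042 / 59.41 = 17.54 mol
n(E) = 496.0 / 24.0 = 20.67 mol
n/ν → D: 4.385, E: 5.168; D is limiting.
n(A) = (3/4) × 17.54 = 13.16 mol
mass = 13.16 × 230.93 = 3039 g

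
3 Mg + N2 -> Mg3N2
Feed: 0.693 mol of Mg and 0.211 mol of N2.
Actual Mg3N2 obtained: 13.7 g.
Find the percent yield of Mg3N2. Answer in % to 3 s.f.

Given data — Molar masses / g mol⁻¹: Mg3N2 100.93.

64.3 %

n(Mg) = 0.6930 mol
n(N2) = 0.2110 mol
n/ν for Mg = 0.6930/3 = 0.2310
n/ν for N2 = 0.2110/1 = 0.2110
Smallest n/ν is N2 → limiting reagent.
theoretical n(Mg3N2) = (1/1) × 0.2110 = 0.2110 mol → 21.30 g
% yield = 13.7 / 21.30 × 100 = 64.32 %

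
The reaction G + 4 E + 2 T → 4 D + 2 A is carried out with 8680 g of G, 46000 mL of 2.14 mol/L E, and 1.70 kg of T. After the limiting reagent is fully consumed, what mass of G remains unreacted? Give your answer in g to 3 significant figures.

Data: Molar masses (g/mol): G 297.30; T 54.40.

4030 g

n(G) = 8680 / 297.30 = 29.20 mol
n(E) = 2.14 × 46000/1000 = 98.44 mol
n(T) = 1.700×1000 / 54.40 = 31.25 mol
n/ν for G = 29.20/1 = 29.20
n/ν for E = 98.44/4 = 24.61
n/ν for T = 31.25/2 = 15.63
Smallest n/ν is T → limiting reagent.
G consumed = (1/2) × 31.25 = 15.63 mol
G remaining = 29.20 − 15.63 = 13.57 mol
mass = 13.57 × 297.30 = 4034 g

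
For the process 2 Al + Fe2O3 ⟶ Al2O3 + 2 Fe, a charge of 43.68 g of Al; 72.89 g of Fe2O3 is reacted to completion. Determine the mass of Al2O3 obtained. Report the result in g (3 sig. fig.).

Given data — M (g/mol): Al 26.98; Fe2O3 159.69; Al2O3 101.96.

46.5 g

n(Al) = 43.68 / 26.98 = 1.619 mol
n(Fe2O3) = 72.89 / 159.69 = 0.4564 mol
n/ν → Al: 0.8095, Fe2O3: 0.4564; Fe2O3 is limiting.
n(Al2O3) = (1/1) × 0.4564 = 0.4564 mol
mass = 0.4564 × 101.96 = 46.53 g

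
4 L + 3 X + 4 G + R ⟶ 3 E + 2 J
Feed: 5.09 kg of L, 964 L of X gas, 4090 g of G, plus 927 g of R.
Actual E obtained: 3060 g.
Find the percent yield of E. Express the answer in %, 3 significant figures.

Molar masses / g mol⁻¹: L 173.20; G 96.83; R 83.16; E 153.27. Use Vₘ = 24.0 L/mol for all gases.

n(L) = 5.090×1000 / 173.20 = 29.39 mol
n(X) = 964.0 / 24.0 = 40.17 mol
n(G) = 4090 / 96.83 = 42.24 mol
n(R) = 927.0 / 83.16 = 11.15 mol
n/ν for L = 29.39/4 = 7.348
n/ν for X = 40.17/3 = 13.39
n/ν for G = 42.24/4 = 10.56
n/ν for R = 11.15/1 = 11.15
Smallest n/ν is L → limiting reagent.
theoretical n(E) = (3/4) × 29.39 = 22.04 mol → 3378 g
% yield = 3060 / 3378 × 100 = 90.59 %

90.6 %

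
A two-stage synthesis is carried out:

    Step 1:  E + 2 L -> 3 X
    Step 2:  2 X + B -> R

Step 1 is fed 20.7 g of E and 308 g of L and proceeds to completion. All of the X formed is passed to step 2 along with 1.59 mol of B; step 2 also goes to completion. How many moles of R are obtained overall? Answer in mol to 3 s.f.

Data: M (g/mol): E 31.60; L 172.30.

0.983 mol

Step 1:
n(E) = 20.70 / 31.60 = 0.6551 mol
n(L) = 308.0 / 172.30 = 1.788 mol
n/ν for E = 0.6551/1 = 0.6551
n/ν for L = 1.788/2 = 0.8940
Smallest n/ν is E → limiting reagent.
n(X) produced = (3/1) × 0.6551 = 1.965 mol
Step 2:
n(X) available = 1.965 mol
n(B) = 1.590 mol
n/ν for X = 1.965/2 = 0.9825
n/ν for B = 1.590/1 = 1.590
Smallest n/ν is X → limiting reagent.
n(R) = (1/2) × 1.965 = 0.9825 mol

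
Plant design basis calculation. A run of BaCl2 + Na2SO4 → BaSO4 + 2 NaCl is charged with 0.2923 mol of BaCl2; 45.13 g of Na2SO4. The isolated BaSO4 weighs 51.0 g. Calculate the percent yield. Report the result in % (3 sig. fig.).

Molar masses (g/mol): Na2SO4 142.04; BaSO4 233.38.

74.8 %

n(BaCl2) = 0.2923 mol
n(Na2SO4) = 45.13 / 142.04 = 0.3177 mol
n/ν for BaCl2 = 0.2923/1 = 0.2923
n/ν for Na2SO4 = 0.3177/1 = 0.3177
Smallest n/ν is BaCl2 → limiting reagent.
theoretical n(BaSO4) = (1/1) × 0.2923 = 0.2923 mol → 68.22 g
% yield = 51.0 / 68.22 × 100 = 74.76 %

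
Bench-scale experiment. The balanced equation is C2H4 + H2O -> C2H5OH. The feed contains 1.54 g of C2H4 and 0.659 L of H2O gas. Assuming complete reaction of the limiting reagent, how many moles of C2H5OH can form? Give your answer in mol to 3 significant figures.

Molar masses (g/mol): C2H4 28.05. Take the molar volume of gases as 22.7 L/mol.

0.0290 mol

n(C2H4) = 1.540 / 28.05 = 0.05490 mol
n(H2O) = 0.6590 / 22.7 = 0.02903 mol
n/ν for C2H4 = 0.05490/1 = 0.05490
n/ν for H2O = 0.02903/1 = 0.02903
Smallest n/ν is H2O → limiting reagent.
n(C2H5OH) = (1/1) × 0.02903 = 0.02903 mol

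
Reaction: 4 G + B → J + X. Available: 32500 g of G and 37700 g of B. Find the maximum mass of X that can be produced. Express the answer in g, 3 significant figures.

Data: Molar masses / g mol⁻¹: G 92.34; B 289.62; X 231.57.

20400 g

n(G) = 32500 / 92.34 = 352.0 mol
n(B) = 37700 / 289.62 = 130.2 mol
n/ν for G = 352.0/4 = 88.00
n/ν for B = 130.2/1 = 130.2
Smallest n/ν is G → limiting reagent.
n(X) = (1/4) × 352.0 = 88.00 mol
mass = 88.00 × 231.57 = 20380 g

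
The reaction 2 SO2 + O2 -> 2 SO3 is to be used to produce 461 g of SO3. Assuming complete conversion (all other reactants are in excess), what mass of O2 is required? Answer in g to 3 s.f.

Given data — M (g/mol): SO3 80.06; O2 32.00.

92.1 g

n(SO3) = 461 / 80.06 = 5.758 mol
n(O2) = (1/2) × 5.758 = 2.879 mol
mass = 2.879 × 32.00 = 92.13 g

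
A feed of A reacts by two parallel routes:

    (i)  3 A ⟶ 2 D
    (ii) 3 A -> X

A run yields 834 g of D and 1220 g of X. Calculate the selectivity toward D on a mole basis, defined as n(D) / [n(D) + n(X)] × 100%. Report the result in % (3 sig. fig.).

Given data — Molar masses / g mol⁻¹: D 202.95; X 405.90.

57.8 %

n(D) = 834 / 202.95 = 4.109 mol
n(X) = 1220 / 405.90 = 3.006 mol
selectivity = 4.109/(4.109+3.006) × 100 = 57.75 %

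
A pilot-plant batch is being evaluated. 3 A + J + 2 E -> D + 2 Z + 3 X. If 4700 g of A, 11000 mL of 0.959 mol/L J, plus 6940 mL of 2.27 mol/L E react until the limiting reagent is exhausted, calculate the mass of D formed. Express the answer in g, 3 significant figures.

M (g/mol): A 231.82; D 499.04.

3370 g

n(A) = 4700 / 231.82 = 20.27 mol
n(J) = 0.959 × 11000/1000 = 10.55 mol
n(E) = 2.27 × 6940/1000 = 15.75 mol
n/ν → A: 6.757, J: 10.55, E: 7.875; A is limiting.
n(D) = (1/3) × 20.27 = 6.757 mol
mass = 6.757 × 499.04 = 3372 g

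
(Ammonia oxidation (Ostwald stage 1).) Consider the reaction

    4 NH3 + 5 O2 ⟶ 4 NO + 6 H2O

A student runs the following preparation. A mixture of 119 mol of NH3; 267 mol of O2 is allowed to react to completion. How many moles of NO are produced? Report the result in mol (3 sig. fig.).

119 mol

n(NH3) = 119.0 mol
n(O2) = 267.0 mol
n/ν for NH3 = 119.0/4 = 29.75
n/ν for O2 = 267.0/5 = 53.40
Smallest n/ν is NH3 → limiting reagent.
n(NO) = (4/4) × 119.0 = 119.0 mol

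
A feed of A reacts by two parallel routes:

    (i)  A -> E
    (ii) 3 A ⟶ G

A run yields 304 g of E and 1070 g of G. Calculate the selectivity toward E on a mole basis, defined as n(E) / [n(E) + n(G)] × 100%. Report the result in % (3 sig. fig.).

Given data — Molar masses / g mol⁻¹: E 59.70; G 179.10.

n(E) = 304 / 59.70 = 5.092 mol
n(G) = 1070 / 179.10 = 5.974 mol
selectivity = 5.092/(5.092+5.974) × 100 = 46.01 %

46.0 %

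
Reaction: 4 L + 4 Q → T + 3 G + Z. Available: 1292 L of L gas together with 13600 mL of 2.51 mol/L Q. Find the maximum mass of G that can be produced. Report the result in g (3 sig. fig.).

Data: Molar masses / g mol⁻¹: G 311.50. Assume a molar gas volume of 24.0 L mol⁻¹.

7980 g

n(L) = 1292 / 24.0 = 53.83 mol
n(Q) = 2.51 × 13600/1000 = 34.14 mol
n/ν for L = 53.83/4 = 13.46
n/ν for Q = 34.14/4 = 8.535
Smallest n/ν is Q → limiting reagent.
n(G) = (3/4) × 34.14 = 25.61 mol
mass = 25.61 × 311.50 = 7978 g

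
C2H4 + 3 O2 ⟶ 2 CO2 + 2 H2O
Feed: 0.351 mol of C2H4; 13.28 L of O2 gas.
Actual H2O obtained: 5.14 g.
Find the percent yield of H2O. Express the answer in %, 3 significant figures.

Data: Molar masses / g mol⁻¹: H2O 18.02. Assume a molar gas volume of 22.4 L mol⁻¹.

n(C2H4) = 0.3510 mol
n(O2) = 13.28 / 22.4 = 0.5929 mol
n/ν for C2H4 = 0.3510/1 = 0.3510
n/ν for O2 = 0.5929/3 = 0.1976
Smallest n/ν is O2 → limiting reagent.
theoretical n(H2O) = (2/3) × 0.5929 = 0.3953 mol → 7.123 g
% yield = 5.14 / 7.123 × 100 = 72.16 %

72.2 %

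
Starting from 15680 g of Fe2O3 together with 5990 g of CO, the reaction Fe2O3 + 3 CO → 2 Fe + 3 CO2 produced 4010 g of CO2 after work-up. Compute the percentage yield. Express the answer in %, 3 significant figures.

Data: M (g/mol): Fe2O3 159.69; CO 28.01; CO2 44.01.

n(Fe2O3) = 15680 / 159.69 = 98.19 mol
n(CO) = 5990 / 28.01 = 213.9 mol
n/ν → Fe2O3: 98.19, CO: 71.30; CO is limiting.
theoretical n(CO2) = (3/3) × 213.9 = 213.9 mol → 9414 g
% yield = 4010 / 9414 × 100 = 42.60 %

42.6 %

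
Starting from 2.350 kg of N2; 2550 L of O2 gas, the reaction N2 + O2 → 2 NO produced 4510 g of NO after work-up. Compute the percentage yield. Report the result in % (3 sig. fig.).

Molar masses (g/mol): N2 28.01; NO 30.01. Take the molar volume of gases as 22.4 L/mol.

n(N2) = 2.350×1000 / 28.01 = 83.90 mol
n(O2) = 2550 / 22.4 = 113.8 mol
n/ν for N2 = 83.90/1 = 83.90
n/ν for O2 = 113.8/1 = 113.8
Smallest n/ν is N2 → limiting reagent.
theoretical n(NO) = (2/1) × 83.90 = 167.8 mol → 5036 g
% yield = 4510 / 5036 × 100 = 89.56 %

89.6 %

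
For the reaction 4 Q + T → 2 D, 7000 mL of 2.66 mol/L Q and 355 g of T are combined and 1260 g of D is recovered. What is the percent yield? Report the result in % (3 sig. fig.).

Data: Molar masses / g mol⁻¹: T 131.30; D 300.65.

n(Q) = 2.66 × 7000/1000 = 18.62 mol
n(T) = 355.0 / 131.30 = 2.704 mol
n/ν → Q: 4.655, T: 2.704; T is limiting.
theoretical n(D) = (2/1) × 2.704 = 5.408 mol → 1626 g
% yield = 1260 / 1626 × 100 = 77.49 %

77.5 %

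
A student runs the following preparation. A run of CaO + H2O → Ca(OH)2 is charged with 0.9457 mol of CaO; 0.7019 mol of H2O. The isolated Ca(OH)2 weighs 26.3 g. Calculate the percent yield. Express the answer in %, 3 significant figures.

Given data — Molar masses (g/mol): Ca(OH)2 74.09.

50.6 %

n(CaO) = 0.9457 mol
n(H2O) = 0.7019 mol
n/ν for CaO = 0.9457/1 = 0.9457
n/ν for H2O = 0.7019/1 = 0.7019
Smallest n/ν is H2O → limiting reagent.
theoretical n(Ca(OH)2) = (1/1) × 0.7019 = 0.7019 mol → 52.00 g
% yield = 26.3 / 52.00 × 100 = 50.58 %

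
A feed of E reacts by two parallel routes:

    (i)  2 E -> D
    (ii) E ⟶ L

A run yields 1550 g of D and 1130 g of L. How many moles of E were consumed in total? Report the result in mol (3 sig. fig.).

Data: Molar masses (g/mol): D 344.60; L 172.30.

15.6 mol

n(D) = 1550 / 344.60 = 4.498 mol
n(L) = 1130 / 172.30 = 6.558 mol
n(E) via (i) = (2/1)×4.498 = 8.996 mol
n(E) via (ii) = (1/1)×6.558 = 6.558 mol
total n(E) = 8.996 + 6.558 = 15.55 mol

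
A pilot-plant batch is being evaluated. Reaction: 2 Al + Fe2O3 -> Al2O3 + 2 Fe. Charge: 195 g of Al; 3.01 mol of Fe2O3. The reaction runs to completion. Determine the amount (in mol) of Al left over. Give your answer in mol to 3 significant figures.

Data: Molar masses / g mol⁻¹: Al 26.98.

1.21 mol

n(Al) = 195.0 / 26.98 = 7.228 mol
n(Fe2O3) = 3.010 mol
n/ν for Al = 7.228/2 = 3.614
n/ν for Fe2O3 = 3.010/1 = 3.010
Smallest n/ν is Fe2O3 → limiting reagent.
Al consumed = (2/1) × 3.010 = 6.020 mol
Al remaining = 7.228 − 6.020 = 1.208 mol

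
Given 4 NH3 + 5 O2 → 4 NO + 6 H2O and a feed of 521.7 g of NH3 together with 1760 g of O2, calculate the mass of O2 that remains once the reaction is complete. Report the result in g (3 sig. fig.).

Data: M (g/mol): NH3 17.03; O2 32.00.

535 g

n(NH3) = 521.7 / 17.03 = 30.63 mol
n(O2) = 1760 / 32.00 = 55.00 mol
n/ν for NH3 = 30.63/4 = 7.658
n/ν for O2 = 55.00/5 = 11.00
Smallest n/ν is NH3 → limiting reagent.
O2 consumed = (5/4) × 30.63 = 38.29 mol
O2 remaining = 55.00 − 38.29 = 16.71 mol
mass = 16.71 × 32.00 = 534.7 g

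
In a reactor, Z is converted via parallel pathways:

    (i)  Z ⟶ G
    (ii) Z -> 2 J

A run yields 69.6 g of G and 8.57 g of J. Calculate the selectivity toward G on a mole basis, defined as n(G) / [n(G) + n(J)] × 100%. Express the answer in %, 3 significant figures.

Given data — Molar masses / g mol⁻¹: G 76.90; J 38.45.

n(G) = 69.6 / 76.90 = 0.9051 mol
n(J) = 8.57 / 38.45 = 0.2229 mol
selectivity = 0.9051/(0.9051+0.2229) × 100 = 80.24 %

80.2 %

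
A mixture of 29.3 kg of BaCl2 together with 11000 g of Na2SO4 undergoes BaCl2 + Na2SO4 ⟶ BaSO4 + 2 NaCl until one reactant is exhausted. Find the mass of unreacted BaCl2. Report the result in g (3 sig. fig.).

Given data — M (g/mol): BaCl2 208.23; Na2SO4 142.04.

13200 g

n(BaCl2) = 29.30×1000 / 208.23 = 140.7 mol
n(Na2SO4) = 11000 / 142.04 = 77.44 mol
n/ν → BaCl2: 140.7, Na2SO4: 77.44; Na2SO4 is limiting.
BaCl2 consumed = (1/1) × 77.44 = 77.44 mol
BaCl2 remaining = 140.7 − 77.44 = 63.26 mol
mass = 63.26 × 208.23 = 13170 g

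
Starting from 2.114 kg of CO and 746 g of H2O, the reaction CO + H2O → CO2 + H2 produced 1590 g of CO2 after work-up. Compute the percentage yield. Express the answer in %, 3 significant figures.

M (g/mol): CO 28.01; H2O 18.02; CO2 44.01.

n(CO) = 2.114×1000 / 28.01 = 75.47 mol
n(H2O) = 746.0 / 18.02 = 41.40 mol
n/ν for CO = 75.47/1 = 75.47
n/ν for H2O = 41.40/1 = 41.40
Smallest n/ν is H2O → limiting reagent.
theoretical n(CO2) = (1/1) × 41.40 = 41.40 mol → 1822 g
% yield = 1590 / 1822 × 100 = 87.27 %

87.3 %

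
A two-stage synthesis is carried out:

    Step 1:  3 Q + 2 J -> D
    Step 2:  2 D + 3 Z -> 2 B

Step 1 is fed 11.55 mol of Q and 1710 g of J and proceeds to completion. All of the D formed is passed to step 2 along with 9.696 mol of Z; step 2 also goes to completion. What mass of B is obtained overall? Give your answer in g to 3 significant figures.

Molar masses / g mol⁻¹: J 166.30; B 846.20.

Step 1:
n(Q) = 11.55 mol
n(J) = 1710 / 166.30 = 10.28 mol
n/ν for Q = 11.55/3 = 3.850
n/ν for J = 10.28/2 = 5.140
Smallest n/ν is Q → limiting reagent.
n(D) produced = (1/3) × 11.55 = 3.850 mol
Step 2:
n(D) available = 3.850 mol
n(Z) = 9.696 mol
n/ν for D = 3.850/2 = 1.925
n/ν for Z = 9.696/3 = 3.232
Smallest n/ν is D → limiting reagent.
n(B) = (2/2) × 3.850 = 3.850 mol
mass = 3.850 × 846.20 = 3258 g

3260 g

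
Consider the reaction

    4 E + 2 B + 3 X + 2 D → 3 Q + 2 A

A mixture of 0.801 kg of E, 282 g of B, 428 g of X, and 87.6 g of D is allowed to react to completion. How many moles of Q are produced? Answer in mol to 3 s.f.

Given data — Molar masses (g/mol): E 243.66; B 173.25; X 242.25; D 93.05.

n(E) = 0.8010×1000 / 243.66 = 3.287 mol
n(B) = 282.0 / 173.25 = 1.628 mol
n(X) = 428.0 / 242.25 = 1.767 mol
n(D) = 87.60 / 93.05 = 0.9414 mol
n/ν for E = 3.287/4 = 0.8218
n/ν for B = 1.628/2 = 0.8140
n/ν for X = 1.767/3 = 0.5890
n/ν for D = 0.9414/2 = 0.4707
Smallest n/ν is D → limiting reagent.
n(Q) = (3/2) × 0.9414 = 1.412 mol

1.41 mol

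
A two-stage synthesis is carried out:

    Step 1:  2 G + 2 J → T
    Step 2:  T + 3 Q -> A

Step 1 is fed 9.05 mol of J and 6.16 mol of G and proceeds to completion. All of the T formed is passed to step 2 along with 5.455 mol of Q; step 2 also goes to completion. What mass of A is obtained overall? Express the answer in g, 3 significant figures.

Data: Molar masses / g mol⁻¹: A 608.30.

Step 1:
n(J) = 9.050 mol
n(G) = 6.160 mol
n/ν for J = 9.050/2 = 4.525
n/ν for G = 6.160/2 = 3.080
Smallest n/ν is G → limiting reagent.
n(T) produced = (1/2) × 6.160 = 3.080 mol
Step 2:
n(T) available = 3.080 mol
n(Q) = 5.455 mol
n/ν for T = 3.080/1 = 3.080
n/ν for Q = 5.455/3 = 1.818
Smallest n/ν is Q → limiting reagent.
n(A) = (1/3) × 5.455 = 1.818 mol
mass = 1.818 × 608.30 = 1106 g

1110 g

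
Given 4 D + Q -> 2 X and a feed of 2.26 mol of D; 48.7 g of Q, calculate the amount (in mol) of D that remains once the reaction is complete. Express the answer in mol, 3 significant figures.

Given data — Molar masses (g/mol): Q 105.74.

0.418 mol

n(D) = 2.260 mol
n(Q) = 48.70 / 105.74 = 0.4606 mol
n/ν → D: 0.5650, Q: 0.4606; Q is limiting.
D consumed = (4/1) × 0.4606 = 1.842 mol
D remaining = 2.260 − 1.842 = 0.4180 mol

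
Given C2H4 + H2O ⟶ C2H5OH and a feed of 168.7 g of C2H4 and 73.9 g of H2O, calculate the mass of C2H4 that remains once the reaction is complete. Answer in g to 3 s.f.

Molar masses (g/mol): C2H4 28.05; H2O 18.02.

n(C2H4) = 168.7 / 28.05 = 6.014 mol
n(H2O) = 73.90 / 18.02 = 4.101 mol
n/ν for C2H4 = 6.014/1 = 6.014
n/ν for H2O = 4.101/1 = 4.101
Smallest n/ν is H2O → limiting reagent.
C2H4 consumed = (1/1) × 4.101 = 4.101 mol
C2H4 remaining = 6.014 − 4.101 = 1.913 mol
mass = 1.913 × 28.05 = 53.66 g

53.7 g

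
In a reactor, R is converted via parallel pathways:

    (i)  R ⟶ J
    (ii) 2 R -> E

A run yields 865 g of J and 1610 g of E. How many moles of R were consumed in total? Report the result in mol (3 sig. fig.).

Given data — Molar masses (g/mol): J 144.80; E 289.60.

n(J) = 865 / 144.80 = 5.974 mol
n(E) = 1610 / 289.60 = 5.559 mol
n(R) via (i) = (1/1)×5.974 = 5.974 mol
n(R) via (ii) = (2/1)×5.559 = 11.12 mol
total n(R) = 5.974 + 11.12 = 17.09 mol

17.1 mol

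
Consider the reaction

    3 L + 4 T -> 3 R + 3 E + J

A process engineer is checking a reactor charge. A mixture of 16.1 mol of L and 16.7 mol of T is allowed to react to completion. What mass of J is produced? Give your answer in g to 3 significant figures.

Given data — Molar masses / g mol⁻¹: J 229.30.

957 g

n(L) = 16.10 mol
n(T) = 16.70 mol
n/ν → L: 5.367, T: 4.175; T is limiting.
n(J) = (1/4) × 16.70 = 4.175 mol
mass = 4.175 × 229.30 = 957.3 g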